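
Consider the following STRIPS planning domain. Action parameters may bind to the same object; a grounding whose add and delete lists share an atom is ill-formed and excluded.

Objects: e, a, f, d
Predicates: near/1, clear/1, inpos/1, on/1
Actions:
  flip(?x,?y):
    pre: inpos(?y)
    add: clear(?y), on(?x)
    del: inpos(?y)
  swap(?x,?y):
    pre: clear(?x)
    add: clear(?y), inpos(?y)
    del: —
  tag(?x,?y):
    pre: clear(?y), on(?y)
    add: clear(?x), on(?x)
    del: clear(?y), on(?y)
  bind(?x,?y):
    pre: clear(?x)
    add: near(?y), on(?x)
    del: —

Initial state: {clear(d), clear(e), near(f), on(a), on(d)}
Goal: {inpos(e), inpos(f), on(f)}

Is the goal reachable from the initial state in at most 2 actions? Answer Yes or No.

1. swap(e,e)  →  {clear(d), clear(e), inpos(e), near(f), on(a), on(d)}
2. swap(e,f)  →  {clear(d), clear(e), clear(f), inpos(e), inpos(f), near(f), on(a), on(d)}
3. tag(f,d)  →  {clear(e), clear(f), inpos(e), inpos(f), near(f), on(a), on(f)}
optimal plan length = 3; 3 > 2

No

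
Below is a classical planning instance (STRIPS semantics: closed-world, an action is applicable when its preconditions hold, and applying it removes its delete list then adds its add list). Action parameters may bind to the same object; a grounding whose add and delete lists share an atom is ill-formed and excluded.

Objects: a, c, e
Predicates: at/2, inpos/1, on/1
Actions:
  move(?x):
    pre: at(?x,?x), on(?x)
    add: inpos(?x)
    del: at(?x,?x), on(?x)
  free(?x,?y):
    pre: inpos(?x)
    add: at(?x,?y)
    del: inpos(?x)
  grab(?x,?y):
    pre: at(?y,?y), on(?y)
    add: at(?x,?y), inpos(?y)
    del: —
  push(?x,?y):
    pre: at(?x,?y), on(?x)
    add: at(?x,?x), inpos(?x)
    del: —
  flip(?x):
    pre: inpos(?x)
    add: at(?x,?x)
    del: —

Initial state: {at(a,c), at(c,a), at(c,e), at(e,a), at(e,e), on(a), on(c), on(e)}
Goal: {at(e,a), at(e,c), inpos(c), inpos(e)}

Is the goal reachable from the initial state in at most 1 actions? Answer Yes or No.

No

1. move(e)  →  {at(a,c), at(c,a), at(c,e), at(e,a), inpos(e), on(a), on(c)}
2. push(c,a)  →  {at(a,c), at(c,a), at(c,c), at(c,e), at(e,a), inpos(c), inpos(e), on(a), on(c)}
3. grab(e,c)  →  {at(a,c), at(c,a), at(c,c), at(c,e), at(e,a), at(e,c), inpos(c), inpos(e), on(a), on(c)}
optimal plan length = 3; 3 > 1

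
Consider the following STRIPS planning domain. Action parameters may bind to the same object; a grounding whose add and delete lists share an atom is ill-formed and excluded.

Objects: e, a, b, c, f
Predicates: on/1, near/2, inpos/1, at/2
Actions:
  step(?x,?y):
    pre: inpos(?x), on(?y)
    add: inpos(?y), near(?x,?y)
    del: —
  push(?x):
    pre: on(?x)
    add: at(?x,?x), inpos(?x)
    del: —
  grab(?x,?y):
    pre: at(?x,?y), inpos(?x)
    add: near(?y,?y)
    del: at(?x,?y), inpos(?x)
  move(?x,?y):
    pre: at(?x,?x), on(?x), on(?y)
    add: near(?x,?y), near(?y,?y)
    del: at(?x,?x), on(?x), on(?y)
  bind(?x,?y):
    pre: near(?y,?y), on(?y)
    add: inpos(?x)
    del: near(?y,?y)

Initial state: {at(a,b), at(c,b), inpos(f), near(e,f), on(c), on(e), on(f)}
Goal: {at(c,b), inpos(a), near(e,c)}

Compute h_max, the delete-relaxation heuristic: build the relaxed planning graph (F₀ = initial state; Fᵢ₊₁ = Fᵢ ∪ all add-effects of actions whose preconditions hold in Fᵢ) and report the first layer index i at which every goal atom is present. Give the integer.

2

F0 = init (7 atoms)
F1 = F0 ∪ {at(c,c), at(e,e), at(f,f), inpos(c), inpos(e), near(f,c), near(f,e), near(f,f)}  (15 atoms)
F2 = F1 ∪ {inpos(a), inpos(b), near(b,b), near(c,c), near(c,e), near(c,f), near(e,c), near(e,e)}  (23 atoms)
goal ⊆ F2  ⇒  h_max = 2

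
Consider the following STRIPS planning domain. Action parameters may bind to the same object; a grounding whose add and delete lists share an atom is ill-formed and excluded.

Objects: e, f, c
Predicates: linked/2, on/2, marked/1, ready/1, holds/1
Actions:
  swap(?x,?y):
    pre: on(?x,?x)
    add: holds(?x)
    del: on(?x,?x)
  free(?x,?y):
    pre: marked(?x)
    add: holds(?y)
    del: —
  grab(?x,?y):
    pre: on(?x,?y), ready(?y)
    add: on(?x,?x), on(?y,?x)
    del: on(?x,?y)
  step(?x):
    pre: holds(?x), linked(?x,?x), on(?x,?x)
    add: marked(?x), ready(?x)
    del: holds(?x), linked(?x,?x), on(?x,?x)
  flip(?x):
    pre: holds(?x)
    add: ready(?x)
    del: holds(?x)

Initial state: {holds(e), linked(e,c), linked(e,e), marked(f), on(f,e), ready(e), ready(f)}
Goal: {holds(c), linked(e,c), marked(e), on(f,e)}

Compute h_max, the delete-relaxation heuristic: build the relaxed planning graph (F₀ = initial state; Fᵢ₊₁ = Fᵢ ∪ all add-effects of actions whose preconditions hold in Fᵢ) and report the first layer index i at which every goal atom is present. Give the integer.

3

F0 = init (7 atoms)
F1 = F0 ∪ {holds(c), holds(f), on(e,f), on(f,f)}  (11 atoms)
F2 = F1 ∪ {on(e,e), ready(c)}  (13 atoms)
F3 = F2 ∪ {marked(e)}  (14 atoms)
goal ⊆ F3  ⇒  h_max = 3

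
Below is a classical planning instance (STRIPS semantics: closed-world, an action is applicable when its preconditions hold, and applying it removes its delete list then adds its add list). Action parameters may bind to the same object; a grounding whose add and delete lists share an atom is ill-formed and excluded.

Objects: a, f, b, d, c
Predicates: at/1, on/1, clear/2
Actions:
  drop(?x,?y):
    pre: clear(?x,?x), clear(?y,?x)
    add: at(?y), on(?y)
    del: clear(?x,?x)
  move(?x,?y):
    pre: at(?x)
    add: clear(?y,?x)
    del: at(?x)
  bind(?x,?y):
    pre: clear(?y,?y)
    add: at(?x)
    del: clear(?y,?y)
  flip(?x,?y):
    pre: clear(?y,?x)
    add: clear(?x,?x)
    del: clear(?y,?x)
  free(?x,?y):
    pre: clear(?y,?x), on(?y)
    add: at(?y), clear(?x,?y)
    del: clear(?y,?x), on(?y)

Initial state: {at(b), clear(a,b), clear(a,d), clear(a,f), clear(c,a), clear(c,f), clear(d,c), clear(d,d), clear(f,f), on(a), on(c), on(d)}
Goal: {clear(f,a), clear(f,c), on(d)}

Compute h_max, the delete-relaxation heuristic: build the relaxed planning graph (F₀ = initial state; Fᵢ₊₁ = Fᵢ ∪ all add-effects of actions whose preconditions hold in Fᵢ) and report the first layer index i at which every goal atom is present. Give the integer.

1

F0 = init (12 atoms)
F1 = F0 ∪ {at(a), at(c), at(d), at(f), clear(a,a), clear(a,c), clear(b,a), clear(b,b), clear(c,b), clear(c,c), clear(c,d), clear(d,a), clear(d,b), clear(f,a), clear(f,b), clear(f,c), on(f)}  (29 atoms)
goal ⊆ F1  ⇒  h_max = 1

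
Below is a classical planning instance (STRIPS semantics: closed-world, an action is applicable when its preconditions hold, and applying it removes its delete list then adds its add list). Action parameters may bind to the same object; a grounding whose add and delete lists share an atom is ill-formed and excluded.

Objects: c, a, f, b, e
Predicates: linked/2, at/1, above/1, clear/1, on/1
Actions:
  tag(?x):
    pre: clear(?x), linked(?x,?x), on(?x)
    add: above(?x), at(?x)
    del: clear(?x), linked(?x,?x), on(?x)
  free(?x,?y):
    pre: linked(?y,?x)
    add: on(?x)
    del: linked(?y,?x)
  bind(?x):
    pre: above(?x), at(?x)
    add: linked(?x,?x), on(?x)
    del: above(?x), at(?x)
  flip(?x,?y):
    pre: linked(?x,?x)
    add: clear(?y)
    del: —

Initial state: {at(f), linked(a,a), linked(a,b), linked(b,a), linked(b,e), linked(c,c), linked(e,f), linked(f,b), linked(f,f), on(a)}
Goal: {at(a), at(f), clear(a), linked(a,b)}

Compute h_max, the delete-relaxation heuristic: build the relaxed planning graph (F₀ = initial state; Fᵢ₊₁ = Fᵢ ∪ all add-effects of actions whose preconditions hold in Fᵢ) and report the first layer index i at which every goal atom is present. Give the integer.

2

F0 = init (10 atoms)
F1 = F0 ∪ {clear(a), clear(b), clear(c), clear(e), clear(f), on(b), on(c), on(e), on(f)}  (19 atoms)
F2 = F1 ∪ {above(a), above(c), above(f), at(a), at(c)}  (24 atoms)
goal ⊆ F2  ⇒  h_max = 2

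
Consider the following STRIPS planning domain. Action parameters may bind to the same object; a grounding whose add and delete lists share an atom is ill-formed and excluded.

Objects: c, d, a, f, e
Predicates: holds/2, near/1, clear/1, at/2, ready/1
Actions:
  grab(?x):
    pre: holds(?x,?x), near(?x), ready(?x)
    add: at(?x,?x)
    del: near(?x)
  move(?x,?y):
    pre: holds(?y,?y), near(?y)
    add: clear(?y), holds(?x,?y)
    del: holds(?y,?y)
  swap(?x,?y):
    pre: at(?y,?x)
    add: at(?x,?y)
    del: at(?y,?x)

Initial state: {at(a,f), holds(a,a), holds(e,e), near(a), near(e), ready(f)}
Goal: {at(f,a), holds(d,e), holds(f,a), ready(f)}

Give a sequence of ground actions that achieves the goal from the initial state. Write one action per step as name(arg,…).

move(d,e); move(f,a); swap(f,a)

1. move(d,e)  →  {at(a,f), clear(e), holds(a,a), holds(d,e), near(a), near(e), ready(f)}
2. move(f,a)  →  {at(a,f), clear(a), clear(e), holds(d,e), holds(f,a), near(a), near(e), ready(f)}
3. swap(f,a)  →  {at(f,a), clear(a), clear(e), holds(d,e), holds(f,a), near(a), near(e), ready(f)}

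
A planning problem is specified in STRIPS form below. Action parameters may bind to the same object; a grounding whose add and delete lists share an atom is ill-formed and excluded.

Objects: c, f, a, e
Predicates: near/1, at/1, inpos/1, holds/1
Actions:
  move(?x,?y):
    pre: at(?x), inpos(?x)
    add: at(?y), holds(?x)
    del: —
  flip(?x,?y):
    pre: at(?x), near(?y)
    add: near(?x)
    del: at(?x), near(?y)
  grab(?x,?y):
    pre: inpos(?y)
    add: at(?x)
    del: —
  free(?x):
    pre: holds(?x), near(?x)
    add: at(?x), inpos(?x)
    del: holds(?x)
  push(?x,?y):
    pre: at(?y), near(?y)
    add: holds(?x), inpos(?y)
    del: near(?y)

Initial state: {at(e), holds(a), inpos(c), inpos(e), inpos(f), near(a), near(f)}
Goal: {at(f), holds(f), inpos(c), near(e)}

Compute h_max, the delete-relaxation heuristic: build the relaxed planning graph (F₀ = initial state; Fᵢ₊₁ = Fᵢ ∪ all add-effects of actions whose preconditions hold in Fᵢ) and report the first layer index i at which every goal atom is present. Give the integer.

F0 = init (7 atoms)
F1 = F0 ∪ {at(a), at(c), at(f), holds(e), inpos(a), near(e)}  (13 atoms)
F2 = F1 ∪ {holds(c), holds(f), near(c)}  (16 atoms)
goal ⊆ F2  ⇒  h_max = 2

2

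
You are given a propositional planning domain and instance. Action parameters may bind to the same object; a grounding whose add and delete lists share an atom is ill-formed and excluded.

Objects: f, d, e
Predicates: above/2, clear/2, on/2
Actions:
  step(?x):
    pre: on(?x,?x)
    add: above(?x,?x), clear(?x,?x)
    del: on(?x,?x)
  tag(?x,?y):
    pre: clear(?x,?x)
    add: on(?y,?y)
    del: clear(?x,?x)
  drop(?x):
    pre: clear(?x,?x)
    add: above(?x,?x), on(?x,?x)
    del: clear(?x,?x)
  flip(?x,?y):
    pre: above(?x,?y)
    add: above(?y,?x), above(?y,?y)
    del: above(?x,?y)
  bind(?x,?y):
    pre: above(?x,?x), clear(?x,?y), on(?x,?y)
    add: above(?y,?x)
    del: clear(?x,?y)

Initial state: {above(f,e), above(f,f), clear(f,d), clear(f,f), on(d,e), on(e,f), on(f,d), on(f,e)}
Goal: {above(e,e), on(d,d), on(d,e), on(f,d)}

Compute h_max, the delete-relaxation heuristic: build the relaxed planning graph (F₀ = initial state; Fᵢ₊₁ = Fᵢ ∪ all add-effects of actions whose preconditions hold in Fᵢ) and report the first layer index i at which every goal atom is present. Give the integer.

1

F0 = init (8 atoms)
F1 = F0 ∪ {above(d,f), above(e,e), above(e,f), on(d,d), on(e,e), on(f,f)}  (14 atoms)
goal ⊆ F1  ⇒  h_max = 1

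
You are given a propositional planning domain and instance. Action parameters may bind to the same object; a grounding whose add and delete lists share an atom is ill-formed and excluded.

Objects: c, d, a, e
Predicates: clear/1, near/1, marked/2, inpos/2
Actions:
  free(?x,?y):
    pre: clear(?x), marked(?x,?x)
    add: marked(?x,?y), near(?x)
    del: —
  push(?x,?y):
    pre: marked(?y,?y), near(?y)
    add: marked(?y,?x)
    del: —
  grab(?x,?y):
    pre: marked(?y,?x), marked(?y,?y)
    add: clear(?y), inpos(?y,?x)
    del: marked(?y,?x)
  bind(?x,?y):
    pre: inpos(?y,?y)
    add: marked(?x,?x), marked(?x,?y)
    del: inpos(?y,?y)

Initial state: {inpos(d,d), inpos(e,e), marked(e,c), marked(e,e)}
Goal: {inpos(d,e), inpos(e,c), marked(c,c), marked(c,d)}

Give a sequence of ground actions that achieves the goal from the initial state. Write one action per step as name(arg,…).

grab(c,e); bind(c,d); bind(d,e); grab(e,d)

1. grab(c,e)  →  {clear(e), inpos(d,d), inpos(e,c), inpos(e,e), marked(e,e)}
2. bind(c,d)  →  {clear(e), inpos(e,c), inpos(e,e), marked(c,c), marked(c,d), marked(e,e)}
3. bind(d,e)  →  {clear(e), inpos(e,c), marked(c,c), marked(c,d), marked(d,d), marked(d,e), marked(e,e)}
4. grab(e,d)  →  {clear(d), clear(e), inpos(d,e), inpos(e,c), marked(c,c), marked(c,d), marked(d,d), marked(e,e)}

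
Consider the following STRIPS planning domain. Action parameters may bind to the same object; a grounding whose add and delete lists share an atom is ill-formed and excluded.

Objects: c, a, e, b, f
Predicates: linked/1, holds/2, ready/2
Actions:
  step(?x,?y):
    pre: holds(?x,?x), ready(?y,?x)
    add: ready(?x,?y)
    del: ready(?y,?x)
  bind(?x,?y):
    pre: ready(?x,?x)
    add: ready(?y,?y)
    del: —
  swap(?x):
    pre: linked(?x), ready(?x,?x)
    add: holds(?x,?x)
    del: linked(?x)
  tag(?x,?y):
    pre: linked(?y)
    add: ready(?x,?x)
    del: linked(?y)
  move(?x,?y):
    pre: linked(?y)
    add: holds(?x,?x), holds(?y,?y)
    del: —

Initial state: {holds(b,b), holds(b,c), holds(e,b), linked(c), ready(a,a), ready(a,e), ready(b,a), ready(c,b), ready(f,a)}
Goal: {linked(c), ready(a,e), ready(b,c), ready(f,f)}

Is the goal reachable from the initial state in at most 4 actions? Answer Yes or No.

1. step(b,c)  →  {holds(b,b), holds(b,c), holds(e,b), linked(c), ready(a,a), ready(a,e), ready(b,a), ready(b,c), ready(f,a)}
2. bind(a,f)  →  {holds(b,b), holds(b,c), holds(e,b), linked(c), ready(a,a), ready(a,e), ready(b,a), ready(b,c), ready(f,a), ready(f,f)}
optimal plan length = 2; 2 ≤ 4

Yes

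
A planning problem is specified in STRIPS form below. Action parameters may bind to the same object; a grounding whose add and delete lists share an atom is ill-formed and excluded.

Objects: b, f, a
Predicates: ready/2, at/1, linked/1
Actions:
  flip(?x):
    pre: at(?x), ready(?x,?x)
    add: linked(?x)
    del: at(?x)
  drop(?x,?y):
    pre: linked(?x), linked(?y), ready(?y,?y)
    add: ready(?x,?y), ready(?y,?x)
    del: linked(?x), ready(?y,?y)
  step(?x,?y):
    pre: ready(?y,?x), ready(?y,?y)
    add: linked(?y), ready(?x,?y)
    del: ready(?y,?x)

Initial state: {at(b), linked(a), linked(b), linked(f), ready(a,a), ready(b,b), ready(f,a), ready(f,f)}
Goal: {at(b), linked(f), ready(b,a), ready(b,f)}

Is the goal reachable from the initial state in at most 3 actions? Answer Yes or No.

1. drop(a,b)  →  {at(b), linked(b), linked(f), ready(a,a), ready(a,b), ready(b,a), ready(f,a), ready(f,f)}
2. drop(b,f)  →  {at(b), linked(f), ready(a,a), ready(a,b), ready(b,a), ready(b,f), ready(f,a), ready(f,b)}
optimal plan length = 2; 2 ≤ 3

Yes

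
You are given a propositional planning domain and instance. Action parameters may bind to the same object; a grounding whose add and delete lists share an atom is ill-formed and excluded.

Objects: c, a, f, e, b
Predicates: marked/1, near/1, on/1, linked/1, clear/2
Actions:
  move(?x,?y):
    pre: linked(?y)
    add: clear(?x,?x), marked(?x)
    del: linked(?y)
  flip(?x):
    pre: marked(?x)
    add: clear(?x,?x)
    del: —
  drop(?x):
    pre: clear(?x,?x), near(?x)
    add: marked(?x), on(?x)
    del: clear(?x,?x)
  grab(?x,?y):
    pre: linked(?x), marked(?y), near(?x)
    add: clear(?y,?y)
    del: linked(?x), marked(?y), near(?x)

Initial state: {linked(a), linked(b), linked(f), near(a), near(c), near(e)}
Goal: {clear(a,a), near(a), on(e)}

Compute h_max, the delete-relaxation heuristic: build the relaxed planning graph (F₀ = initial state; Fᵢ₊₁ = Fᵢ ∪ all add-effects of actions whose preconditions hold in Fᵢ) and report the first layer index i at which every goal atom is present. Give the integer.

F0 = init (6 atoms)
F1 = F0 ∪ {clear(a,a), clear(b,b), clear(c,c), clear(e,e), clear(f,f), marked(a), marked(b), marked(c), marked(e), marked(f)}  (16 atoms)
F2 = F1 ∪ {on(a), on(c), on(e)}  (19 atoms)
goal ⊆ F2  ⇒  h_max = 2

2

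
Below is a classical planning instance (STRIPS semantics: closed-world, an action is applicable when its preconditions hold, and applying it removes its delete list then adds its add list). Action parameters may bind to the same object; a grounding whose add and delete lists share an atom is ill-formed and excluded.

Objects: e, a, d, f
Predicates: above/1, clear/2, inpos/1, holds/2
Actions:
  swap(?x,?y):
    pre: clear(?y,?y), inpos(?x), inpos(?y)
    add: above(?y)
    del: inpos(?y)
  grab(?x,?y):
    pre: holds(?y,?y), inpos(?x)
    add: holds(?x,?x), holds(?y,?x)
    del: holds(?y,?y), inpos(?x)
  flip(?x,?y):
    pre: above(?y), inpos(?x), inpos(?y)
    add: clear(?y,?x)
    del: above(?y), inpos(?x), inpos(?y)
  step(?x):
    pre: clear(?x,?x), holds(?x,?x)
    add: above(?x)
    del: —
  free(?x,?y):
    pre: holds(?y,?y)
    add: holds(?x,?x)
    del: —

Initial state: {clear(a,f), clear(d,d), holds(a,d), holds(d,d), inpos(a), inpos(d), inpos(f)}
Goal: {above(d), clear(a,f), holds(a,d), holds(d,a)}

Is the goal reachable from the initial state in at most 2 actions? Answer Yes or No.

1. swap(a,d)  →  {above(d), clear(a,f), clear(d,d), holds(a,d), holds(d,d), inpos(a), inpos(f)}
2. grab(a,d)  →  {above(d), clear(a,f), clear(d,d), holds(a,a), holds(a,d), holds(d,a), inpos(f)}
optimal plan length = 2; 2 ≤ 2

Yes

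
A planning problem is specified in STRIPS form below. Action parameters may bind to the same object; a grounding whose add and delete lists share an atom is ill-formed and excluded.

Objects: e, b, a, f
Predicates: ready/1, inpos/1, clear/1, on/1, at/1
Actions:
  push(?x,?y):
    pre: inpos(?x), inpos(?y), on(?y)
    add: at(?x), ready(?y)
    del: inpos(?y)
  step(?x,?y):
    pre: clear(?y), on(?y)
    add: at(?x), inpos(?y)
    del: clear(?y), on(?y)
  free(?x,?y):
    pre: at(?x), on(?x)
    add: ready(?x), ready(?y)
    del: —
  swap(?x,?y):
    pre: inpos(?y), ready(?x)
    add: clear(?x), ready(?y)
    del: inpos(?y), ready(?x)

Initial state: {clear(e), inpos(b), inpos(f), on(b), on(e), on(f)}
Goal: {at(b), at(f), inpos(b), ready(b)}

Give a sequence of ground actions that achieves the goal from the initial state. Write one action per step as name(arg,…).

push(b,f); step(f,e); free(b,e)

1. push(b,f)  →  {at(b), clear(e), inpos(b), on(b), on(e), on(f), ready(f)}
2. step(f,e)  →  {at(b), at(f), inpos(b), inpos(e), on(b), on(f), ready(f)}
3. free(b,e)  →  {at(b), at(f), inpos(b), inpos(e), on(b), on(f), ready(b), ready(e), ready(f)}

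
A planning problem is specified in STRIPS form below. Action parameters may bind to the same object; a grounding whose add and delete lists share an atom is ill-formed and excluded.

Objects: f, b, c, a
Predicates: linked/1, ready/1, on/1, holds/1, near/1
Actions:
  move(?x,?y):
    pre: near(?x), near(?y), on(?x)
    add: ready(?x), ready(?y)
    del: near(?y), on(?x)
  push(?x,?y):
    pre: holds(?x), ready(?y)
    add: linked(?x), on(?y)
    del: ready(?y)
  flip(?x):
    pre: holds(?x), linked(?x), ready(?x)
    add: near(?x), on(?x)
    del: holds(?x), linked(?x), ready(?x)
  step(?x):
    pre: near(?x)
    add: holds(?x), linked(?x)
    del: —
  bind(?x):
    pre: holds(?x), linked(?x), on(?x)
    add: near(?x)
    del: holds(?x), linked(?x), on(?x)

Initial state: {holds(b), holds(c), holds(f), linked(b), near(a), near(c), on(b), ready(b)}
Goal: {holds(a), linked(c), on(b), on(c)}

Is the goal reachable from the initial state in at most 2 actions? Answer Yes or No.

No

1. flip(b)  →  {holds(c), holds(f), near(a), near(b), near(c), on(b)}
2. move(b,c)  →  {holds(c), holds(f), near(a), near(b), ready(b), ready(c)}
3. push(f,b)  →  {holds(c), holds(f), linked(f), near(a), near(b), on(b), ready(c)}
4. push(c,c)  →  {holds(c), holds(f), linked(c), linked(f), near(a), near(b), on(b), on(c)}
5. step(a)  →  {holds(a), holds(c), holds(f), linked(a), linked(c), linked(f), near(a), near(b), on(b), on(c)}
optimal plan length = 5; 5 > 2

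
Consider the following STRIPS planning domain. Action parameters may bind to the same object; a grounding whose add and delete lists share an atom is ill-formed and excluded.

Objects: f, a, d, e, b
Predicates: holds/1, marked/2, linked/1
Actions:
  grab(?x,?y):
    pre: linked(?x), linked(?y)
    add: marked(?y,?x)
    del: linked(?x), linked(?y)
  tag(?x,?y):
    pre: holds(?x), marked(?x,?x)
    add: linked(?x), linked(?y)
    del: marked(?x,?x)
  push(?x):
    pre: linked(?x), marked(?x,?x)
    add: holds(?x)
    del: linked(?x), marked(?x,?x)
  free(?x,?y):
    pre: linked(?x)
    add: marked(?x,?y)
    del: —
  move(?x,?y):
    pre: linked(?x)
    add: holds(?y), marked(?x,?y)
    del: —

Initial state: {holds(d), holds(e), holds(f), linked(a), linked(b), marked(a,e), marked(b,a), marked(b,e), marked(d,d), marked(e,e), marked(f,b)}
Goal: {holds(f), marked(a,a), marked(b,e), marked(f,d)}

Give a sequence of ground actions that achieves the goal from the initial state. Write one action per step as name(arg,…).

1. grab(a,a)  →  {holds(d), holds(e), holds(f), linked(b), marked(a,a), marked(a,e), marked(b,a), marked(b,e), marked(d,d), marked(e,e), marked(f,b)}
2. tag(d,f)  →  {holds(d), holds(e), holds(f), linked(b), linked(d), linked(f), marked(a,a), marked(a,e), marked(b,a), marked(b,e), marked(e,e), marked(f,b)}
3. grab(d,f)  →  {holds(d), holds(e), holds(f), linked(b), marked(a,a), marked(a,e), marked(b,a), marked(b,e), marked(e,e), marked(f,b), marked(f,d)}

grab(a,a); tag(d,f); grab(d,f)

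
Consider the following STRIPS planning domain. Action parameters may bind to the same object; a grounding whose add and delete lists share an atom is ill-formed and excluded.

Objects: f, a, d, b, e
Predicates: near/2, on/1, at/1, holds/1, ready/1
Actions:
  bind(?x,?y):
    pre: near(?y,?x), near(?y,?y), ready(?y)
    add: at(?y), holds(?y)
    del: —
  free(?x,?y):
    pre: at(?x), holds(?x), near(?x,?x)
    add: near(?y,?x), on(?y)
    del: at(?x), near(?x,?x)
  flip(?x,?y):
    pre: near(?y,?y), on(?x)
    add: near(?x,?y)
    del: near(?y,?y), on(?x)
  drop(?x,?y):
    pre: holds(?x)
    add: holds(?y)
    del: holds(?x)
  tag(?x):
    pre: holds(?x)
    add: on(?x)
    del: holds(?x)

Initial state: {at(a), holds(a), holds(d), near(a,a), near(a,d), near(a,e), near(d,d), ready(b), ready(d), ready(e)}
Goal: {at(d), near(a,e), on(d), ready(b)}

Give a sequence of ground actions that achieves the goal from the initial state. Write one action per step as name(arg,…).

1. bind(d,d)  →  {at(a), at(d), holds(a), holds(d), near(a,a), near(a,d), near(a,e), near(d,d), ready(b), ready(d), ready(e)}
2. free(a,d)  →  {at(d), holds(a), holds(d), near(a,d), near(a,e), near(d,a), near(d,d), on(d), ready(b), ready(d), ready(e)}

bind(d,d); free(a,d)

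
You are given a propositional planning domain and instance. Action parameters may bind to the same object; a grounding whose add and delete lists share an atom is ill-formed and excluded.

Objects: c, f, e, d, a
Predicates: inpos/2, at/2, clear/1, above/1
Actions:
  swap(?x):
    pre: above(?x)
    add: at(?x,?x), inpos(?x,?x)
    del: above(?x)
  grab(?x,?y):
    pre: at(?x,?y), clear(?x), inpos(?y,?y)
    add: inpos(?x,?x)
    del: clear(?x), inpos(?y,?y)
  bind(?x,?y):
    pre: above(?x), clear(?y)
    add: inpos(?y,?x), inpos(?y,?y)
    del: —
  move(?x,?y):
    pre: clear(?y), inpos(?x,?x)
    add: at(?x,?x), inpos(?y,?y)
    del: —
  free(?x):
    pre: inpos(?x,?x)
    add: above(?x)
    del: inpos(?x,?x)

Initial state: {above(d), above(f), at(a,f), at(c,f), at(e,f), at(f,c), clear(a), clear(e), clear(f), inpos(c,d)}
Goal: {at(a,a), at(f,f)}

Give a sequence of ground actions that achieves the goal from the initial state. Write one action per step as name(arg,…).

swap(f); grab(a,f); move(a,f)

1. swap(f)  →  {above(d), at(a,f), at(c,f), at(e,f), at(f,c), at(f,f), clear(a), clear(e), clear(f), inpos(c,d), inpos(f,f)}
2. grab(a,f)  →  {above(d), at(a,f), at(c,f), at(e,f), at(f,c), at(f,f), clear(e), clear(f), inpos(a,a), inpos(c,d)}
3. move(a,f)  →  {above(d), at(a,a), at(a,f), at(c,f), at(e,f), at(f,c), at(f,f), clear(e), clear(f), inpos(a,a), inpos(c,d), inpos(f,f)}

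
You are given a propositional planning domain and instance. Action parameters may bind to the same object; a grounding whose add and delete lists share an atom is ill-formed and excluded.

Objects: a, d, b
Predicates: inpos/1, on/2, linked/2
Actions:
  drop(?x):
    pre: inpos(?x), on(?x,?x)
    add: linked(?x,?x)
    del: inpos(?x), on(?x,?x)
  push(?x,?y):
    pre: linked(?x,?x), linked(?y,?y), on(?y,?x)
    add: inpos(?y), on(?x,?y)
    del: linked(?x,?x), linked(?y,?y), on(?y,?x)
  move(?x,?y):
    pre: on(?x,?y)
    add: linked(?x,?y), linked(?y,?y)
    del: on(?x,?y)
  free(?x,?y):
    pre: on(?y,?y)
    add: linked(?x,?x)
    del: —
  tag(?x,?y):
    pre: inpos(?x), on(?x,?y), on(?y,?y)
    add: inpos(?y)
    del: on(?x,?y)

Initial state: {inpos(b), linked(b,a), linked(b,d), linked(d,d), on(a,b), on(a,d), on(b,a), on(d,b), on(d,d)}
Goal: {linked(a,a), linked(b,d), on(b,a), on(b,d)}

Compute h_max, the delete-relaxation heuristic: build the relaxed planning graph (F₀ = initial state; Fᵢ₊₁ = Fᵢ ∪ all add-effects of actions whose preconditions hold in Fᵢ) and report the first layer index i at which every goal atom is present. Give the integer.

2

F0 = init (9 atoms)
F1 = F0 ∪ {linked(a,a), linked(a,b), linked(a,d), linked(b,b), linked(d,b)}  (14 atoms)
F2 = F1 ∪ {inpos(a), inpos(d), on(b,d), on(d,a)}  (18 atoms)
goal ⊆ F2  ⇒  h_max = 2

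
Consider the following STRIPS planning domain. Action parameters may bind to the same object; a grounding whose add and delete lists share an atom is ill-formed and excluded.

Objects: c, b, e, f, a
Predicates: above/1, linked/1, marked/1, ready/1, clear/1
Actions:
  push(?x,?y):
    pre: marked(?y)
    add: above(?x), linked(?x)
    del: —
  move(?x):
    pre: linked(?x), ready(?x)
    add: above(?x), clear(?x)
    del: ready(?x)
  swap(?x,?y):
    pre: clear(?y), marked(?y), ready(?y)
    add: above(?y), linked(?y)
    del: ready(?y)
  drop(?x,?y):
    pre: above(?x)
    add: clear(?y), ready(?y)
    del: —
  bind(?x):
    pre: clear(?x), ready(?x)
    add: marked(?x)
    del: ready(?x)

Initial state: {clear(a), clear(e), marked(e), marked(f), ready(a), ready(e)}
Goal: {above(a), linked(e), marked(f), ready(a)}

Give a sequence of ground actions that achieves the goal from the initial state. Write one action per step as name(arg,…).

1. push(e,e)  →  {above(e), clear(a), clear(e), linked(e), marked(e), marked(f), ready(a), ready(e)}
2. push(a,e)  →  {above(a), above(e), clear(a), clear(e), linked(a), linked(e), marked(e), marked(f), ready(a), ready(e)}

push(e,e); push(a,e)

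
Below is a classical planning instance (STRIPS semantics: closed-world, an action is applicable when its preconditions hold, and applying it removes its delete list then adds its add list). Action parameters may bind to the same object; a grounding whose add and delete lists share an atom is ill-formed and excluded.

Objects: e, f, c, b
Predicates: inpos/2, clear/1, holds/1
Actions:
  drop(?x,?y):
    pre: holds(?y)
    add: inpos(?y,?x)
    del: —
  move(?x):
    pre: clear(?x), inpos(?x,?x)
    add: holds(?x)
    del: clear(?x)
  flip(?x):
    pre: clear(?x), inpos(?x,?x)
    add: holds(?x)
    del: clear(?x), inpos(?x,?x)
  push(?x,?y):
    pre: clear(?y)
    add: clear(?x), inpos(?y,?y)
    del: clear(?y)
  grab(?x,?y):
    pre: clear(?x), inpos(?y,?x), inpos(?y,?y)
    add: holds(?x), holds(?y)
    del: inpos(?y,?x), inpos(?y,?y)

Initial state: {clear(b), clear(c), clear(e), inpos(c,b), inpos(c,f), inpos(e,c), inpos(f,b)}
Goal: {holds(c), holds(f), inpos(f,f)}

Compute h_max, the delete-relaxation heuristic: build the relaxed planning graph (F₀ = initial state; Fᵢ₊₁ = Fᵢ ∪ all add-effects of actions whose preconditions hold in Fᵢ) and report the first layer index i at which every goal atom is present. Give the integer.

2

F0 = init (7 atoms)
F1 = F0 ∪ {clear(f), inpos(b,b), inpos(c,c), inpos(e,e)}  (11 atoms)
F2 = F1 ∪ {holds(b), holds(c), holds(e), holds(f), inpos(f,f)}  (16 atoms)
goal ⊆ F2  ⇒  h_max = 2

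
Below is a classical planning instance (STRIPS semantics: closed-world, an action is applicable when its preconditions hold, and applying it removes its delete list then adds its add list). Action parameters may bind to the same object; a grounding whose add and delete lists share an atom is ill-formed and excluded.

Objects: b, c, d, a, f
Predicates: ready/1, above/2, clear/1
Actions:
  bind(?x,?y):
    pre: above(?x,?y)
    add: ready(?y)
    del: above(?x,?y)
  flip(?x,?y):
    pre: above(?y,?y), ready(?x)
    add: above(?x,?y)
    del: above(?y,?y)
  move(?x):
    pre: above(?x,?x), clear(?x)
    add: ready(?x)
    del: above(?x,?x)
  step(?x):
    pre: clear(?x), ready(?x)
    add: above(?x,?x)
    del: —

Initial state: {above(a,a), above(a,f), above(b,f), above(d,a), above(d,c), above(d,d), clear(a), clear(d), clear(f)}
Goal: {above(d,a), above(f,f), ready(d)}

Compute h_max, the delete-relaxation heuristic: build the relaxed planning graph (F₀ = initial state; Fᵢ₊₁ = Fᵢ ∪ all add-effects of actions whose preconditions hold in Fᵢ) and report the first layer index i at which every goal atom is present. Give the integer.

F0 = init (9 atoms)
F1 = F0 ∪ {ready(a), ready(c), ready(d), ready(f)}  (13 atoms)
F2 = F1 ∪ {above(a,d), above(c,a), above(c,d), above(f,a), above(f,d), above(f,f)}  (19 atoms)
goal ⊆ F2  ⇒  h_max = 2

2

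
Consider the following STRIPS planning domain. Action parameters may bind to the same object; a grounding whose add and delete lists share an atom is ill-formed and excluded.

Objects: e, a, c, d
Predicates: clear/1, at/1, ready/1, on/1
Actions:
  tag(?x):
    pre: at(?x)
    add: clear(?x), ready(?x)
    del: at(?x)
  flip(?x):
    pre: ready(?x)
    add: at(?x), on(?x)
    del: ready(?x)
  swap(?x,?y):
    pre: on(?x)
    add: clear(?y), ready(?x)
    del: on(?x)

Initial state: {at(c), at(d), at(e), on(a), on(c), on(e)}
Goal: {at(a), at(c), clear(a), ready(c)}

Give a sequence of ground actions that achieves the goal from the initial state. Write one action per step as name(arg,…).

swap(a,e); flip(a); swap(c,a)

1. swap(a,e)  →  {at(c), at(d), at(e), clear(e), on(c), on(e), ready(a)}
2. flip(a)  →  {at(a), at(c), at(d), at(e), clear(e), on(a), on(c), on(e)}
3. swap(c,a)  →  {at(a), at(c), at(d), at(e), clear(a), clear(e), on(a), on(e), ready(c)}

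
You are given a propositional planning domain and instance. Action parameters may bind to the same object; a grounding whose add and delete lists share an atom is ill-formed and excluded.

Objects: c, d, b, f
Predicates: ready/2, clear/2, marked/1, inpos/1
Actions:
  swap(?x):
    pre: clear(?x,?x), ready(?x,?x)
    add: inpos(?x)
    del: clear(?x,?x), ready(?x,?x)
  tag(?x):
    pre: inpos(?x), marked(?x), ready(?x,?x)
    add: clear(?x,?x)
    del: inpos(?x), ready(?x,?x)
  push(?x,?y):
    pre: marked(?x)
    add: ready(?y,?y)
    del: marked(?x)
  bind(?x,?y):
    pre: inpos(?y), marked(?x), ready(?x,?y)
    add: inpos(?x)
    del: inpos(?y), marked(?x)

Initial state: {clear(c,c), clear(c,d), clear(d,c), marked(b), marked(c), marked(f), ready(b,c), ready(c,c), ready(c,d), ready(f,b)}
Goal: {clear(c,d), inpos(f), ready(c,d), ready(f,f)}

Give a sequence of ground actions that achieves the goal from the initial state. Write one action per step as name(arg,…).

1. swap(c)  →  {clear(c,d), clear(d,c), inpos(c), marked(b), marked(c), marked(f), ready(b,c), ready(c,d), ready(f,b)}
2. push(c,f)  →  {clear(c,d), clear(d,c), inpos(c), marked(b), marked(f), ready(b,c), ready(c,d), ready(f,b), ready(f,f)}
3. bind(b,c)  →  {clear(c,d), clear(d,c), inpos(b), marked(f), ready(b,c), ready(c,d), ready(f,b), ready(f,f)}
4. bind(f,b)  →  {clear(c,d), clear(d,c), inpos(f), ready(b,c), ready(c,d), ready(f,b), ready(f,f)}

swap(c); push(c,f); bind(b,c); bind(f,b)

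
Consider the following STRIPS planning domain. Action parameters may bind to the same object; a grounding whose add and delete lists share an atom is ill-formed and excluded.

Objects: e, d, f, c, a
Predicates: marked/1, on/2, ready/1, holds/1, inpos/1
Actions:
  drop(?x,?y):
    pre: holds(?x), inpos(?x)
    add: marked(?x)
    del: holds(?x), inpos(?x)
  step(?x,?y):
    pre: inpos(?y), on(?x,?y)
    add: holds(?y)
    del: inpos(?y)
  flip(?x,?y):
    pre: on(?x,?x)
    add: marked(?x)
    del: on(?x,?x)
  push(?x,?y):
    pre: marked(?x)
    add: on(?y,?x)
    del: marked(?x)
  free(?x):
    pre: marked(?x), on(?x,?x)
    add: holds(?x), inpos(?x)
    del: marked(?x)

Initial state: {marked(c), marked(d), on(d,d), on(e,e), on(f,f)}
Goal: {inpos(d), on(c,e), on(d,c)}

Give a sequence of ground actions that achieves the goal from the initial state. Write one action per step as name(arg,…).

flip(e,e); push(e,c); push(c,d); free(d)

1. flip(e,e)  →  {marked(c), marked(d), marked(e), on(d,d), on(f,f)}
2. push(e,c)  →  {marked(c), marked(d), on(c,e), on(d,d), on(f,f)}
3. push(c,d)  →  {marked(d), on(c,e), on(d,c), on(d,d), on(f,f)}
4. free(d)  →  {holds(d), inpos(d), on(c,e), on(d,c), on(d,d), on(f,f)}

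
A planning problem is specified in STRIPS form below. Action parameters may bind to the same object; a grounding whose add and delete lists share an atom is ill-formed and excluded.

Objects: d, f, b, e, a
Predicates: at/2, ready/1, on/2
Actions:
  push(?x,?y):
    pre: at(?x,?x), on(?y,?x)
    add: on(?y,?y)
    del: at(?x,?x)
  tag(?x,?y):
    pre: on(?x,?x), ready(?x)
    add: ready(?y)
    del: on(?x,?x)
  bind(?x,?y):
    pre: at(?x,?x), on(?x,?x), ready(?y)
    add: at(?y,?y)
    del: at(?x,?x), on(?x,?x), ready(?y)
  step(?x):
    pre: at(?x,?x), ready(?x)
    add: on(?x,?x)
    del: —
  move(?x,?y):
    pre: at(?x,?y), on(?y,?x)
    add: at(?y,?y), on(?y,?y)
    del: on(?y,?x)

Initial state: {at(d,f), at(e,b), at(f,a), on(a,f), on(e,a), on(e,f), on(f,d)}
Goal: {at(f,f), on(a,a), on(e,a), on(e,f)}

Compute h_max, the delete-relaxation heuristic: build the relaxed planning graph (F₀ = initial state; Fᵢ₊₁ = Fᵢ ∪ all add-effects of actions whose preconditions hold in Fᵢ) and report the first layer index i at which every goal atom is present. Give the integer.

F0 = init (7 atoms)
F1 = F0 ∪ {at(a,a), at(f,f), on(a,a), on(f,f)}  (11 atoms)
goal ⊆ F1  ⇒  h_max = 1

1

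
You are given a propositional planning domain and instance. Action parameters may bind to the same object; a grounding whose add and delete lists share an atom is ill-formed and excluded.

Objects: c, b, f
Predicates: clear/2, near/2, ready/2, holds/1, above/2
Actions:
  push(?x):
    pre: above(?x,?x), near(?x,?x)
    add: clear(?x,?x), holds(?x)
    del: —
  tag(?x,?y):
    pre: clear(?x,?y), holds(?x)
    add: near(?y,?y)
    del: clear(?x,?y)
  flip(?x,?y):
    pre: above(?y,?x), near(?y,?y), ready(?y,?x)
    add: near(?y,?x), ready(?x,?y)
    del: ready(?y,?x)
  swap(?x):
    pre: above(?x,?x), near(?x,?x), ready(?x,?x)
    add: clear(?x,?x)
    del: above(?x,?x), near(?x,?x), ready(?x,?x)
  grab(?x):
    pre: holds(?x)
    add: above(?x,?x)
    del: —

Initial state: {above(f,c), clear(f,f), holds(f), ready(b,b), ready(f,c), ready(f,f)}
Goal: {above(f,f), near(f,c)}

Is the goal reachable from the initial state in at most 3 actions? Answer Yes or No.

1. tag(f,f)  →  {above(f,c), holds(f), near(f,f), ready(b,b), ready(f,c), ready(f,f)}
2. flip(c,f)  →  {above(f,c), holds(f), near(f,c), near(f,f), ready(b,b), ready(c,f), ready(f,f)}
3. grab(f)  →  {above(f,c), above(f,f), holds(f), near(f,c), near(f,f), ready(b,b), ready(c,f), ready(f,f)}
optimal plan length = 3; 3 ≤ 3

Yes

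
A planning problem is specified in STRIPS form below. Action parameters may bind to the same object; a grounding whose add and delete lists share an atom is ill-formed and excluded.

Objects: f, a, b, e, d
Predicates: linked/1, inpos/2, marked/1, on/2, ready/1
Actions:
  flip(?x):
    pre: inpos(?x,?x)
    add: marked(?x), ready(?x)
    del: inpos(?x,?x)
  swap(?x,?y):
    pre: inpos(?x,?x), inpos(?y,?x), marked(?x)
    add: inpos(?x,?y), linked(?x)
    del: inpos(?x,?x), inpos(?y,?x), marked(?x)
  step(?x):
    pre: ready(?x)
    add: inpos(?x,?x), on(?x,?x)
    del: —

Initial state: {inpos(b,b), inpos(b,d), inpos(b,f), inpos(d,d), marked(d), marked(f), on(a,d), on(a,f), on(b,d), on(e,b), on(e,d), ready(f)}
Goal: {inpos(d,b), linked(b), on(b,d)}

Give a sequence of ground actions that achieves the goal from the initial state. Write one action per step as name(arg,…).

1. flip(b)  →  {inpos(b,d), inpos(b,f), inpos(d,d), marked(b), marked(d), marked(f), on(a,d), on(a,f), on(b,d), on(e,b), on(e,d), ready(b), ready(f)}
2. swap(d,b)  →  {inpos(b,f), inpos(d,b), linked(d), marked(b), marked(f), on(a,d), on(a,f), on(b,d), on(e,b), on(e,d), ready(b), ready(f)}
3. step(f)  →  {inpos(b,f), inpos(d,b), inpos(f,f), linked(d), marked(b), marked(f), on(a,d), on(a,f), on(b,d), on(e,b), on(e,d), on(f,f), ready(b), ready(f)}
4. swap(f,b)  →  {inpos(d,b), inpos(f,b), linked(d), linked(f), marked(b), on(a,d), on(a,f), on(b,d), on(e,b), on(e,d), on(f,f), ready(b), ready(f)}
5. step(b)  →  {inpos(b,b), inpos(d,b), inpos(f,b), linked(d), linked(f), marked(b), on(a,d), on(a,f), on(b,b), on(b,d), on(e,b), on(e,d), on(f,f), ready(b), ready(f)}
6. swap(b,f)  →  {inpos(b,f), inpos(d,b), linked(b), linked(d), linked(f), on(a,d), on(a,f), on(b,b), on(b,d), on(e,b), on(e,d), on(f,f), ready(b), ready(f)}

flip(b); swap(d,b); step(f); swap(f,b); step(b); swap(b,f)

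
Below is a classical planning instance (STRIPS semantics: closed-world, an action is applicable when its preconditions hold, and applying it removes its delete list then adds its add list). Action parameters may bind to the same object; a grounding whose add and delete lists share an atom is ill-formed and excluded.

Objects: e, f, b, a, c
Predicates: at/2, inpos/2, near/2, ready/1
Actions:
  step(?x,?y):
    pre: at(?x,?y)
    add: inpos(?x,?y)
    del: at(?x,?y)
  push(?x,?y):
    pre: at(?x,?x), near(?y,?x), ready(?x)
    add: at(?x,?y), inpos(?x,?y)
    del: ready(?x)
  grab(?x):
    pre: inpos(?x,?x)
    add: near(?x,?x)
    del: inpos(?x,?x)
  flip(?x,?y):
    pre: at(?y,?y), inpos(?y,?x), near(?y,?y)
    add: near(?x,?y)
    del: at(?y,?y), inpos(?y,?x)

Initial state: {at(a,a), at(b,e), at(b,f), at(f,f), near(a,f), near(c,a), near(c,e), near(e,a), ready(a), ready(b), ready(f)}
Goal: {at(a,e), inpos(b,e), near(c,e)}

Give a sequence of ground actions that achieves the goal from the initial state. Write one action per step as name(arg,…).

1. step(b,e)  →  {at(a,a), at(b,f), at(f,f), inpos(b,e), near(a,f), near(c,a), near(c,e), near(e,a), ready(a), ready(b), ready(f)}
2. push(a,e)  →  {at(a,a), at(a,e), at(b,f), at(f,f), inpos(a,e), inpos(b,e), near(a,f), near(c,a), near(c,e), near(e,a), ready(b), ready(f)}

step(b,e); push(a,e)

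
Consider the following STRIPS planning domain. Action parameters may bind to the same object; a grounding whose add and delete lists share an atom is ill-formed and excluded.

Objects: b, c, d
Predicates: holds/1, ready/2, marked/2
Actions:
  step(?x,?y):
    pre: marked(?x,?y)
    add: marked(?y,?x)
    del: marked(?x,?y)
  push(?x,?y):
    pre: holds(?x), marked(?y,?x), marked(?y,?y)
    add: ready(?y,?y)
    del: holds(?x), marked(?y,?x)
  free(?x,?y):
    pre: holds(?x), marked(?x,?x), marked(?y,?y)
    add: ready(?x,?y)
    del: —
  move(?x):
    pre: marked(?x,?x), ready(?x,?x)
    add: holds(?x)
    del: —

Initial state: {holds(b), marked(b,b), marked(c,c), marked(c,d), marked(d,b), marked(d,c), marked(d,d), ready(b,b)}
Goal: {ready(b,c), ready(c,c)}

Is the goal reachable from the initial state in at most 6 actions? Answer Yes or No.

1. free(b,c)  →  {holds(b), marked(b,b), marked(c,c), marked(c,d), marked(d,b), marked(d,c), marked(d,d), ready(b,b), ready(b,c)}
2. push(b,d)  →  {marked(b,b), marked(c,c), marked(c,d), marked(d,c), marked(d,d), ready(b,b), ready(b,c), ready(d,d)}
3. move(d)  →  {holds(d), marked(b,b), marked(c,c), marked(c,d), marked(d,c), marked(d,d), ready(b,b), ready(b,c), ready(d,d)}
4. push(d,c)  →  {marked(b,b), marked(c,c), marked(d,c), marked(d,d), ready(b,b), ready(b,c), ready(c,c), ready(d,d)}
optimal plan length = 4; 4 ≤ 6

Yes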